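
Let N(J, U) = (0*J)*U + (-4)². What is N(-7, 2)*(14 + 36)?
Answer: 800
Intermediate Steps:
N(J, U) = 16 (N(J, U) = 0*U + 16 = 0 + 16 = 16)
N(-7, 2)*(14 + 36) = 16*(14 + 36) = 16*50 = 800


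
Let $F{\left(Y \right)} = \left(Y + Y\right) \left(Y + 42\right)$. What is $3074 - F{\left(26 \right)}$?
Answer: $-462$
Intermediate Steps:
$F{\left(Y \right)} = 2 Y \left(42 + Y\right)$
$3074 - F{\left(26 \right)} = 3074 - 2 \cdot 26 \left(42 + 26\right) = 3074 - 2 \cdot 26 \cdot 68 = 3074 - 3536 = -462$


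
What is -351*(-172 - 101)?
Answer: 95823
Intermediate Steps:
-351*(-172 - 101) = -351*(-273) = 95823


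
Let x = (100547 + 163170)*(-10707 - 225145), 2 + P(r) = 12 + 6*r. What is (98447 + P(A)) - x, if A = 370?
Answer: 62198282561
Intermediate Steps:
P(r) = 10 + 6*r (P(r) = -2 + (12 + 6*r) = 10 + 6*r)
x = -62198181884 (x = 263717*(-235852) = -62198181884)
(98447 + P(A)) - x = (98447 + (10 + 6*370)) - 1*(-62198181884) = (98447 + (10 + 2220)) + 62198181884 = (98447 + 2230) + 62198181884 = 100677 + 62198181884 = 62198282561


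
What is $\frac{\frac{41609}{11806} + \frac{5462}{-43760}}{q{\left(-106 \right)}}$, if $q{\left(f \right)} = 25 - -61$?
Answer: $\frac{439081367}{11107557040} \approx 0.03953$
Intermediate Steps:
$q{\left(f \right)} = 86$ ($q{\left(f \right)} = 25 + 61 = 86$)
$\frac{\frac{41609}{11806} + \frac{5462}{-43760}}{q{\left(-106 \right)}} = \frac{\frac{41609}{11806} + \frac{5462}{-43760}}{86} = \left(41609 \cdot \frac{1}{11806} + 5462 \left(- \frac{1}{43760}\right)\right) \frac{1}{86} = \left(\frac{41609}{11806} - \frac{2731}{21880}\right) \frac{1}{86} = \frac{439081367}{129157640} \cdot \frac{1}{86} = \frac{439081367}{11107557040}$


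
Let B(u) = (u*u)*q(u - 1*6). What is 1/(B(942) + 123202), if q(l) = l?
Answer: 1/830695906 ≈ 1.2038e-9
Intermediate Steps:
B(u) = u²*(-6 + u) (B(u) = (u*u)*(u - 1*6) = u²*(u - 6) = u²*(-6 + u))
1/(B(942) + 123202) = 1/(942²*(-6 + 942) + 123202) = 1/(887364*936 + 123202) = 1/(830572704 + 123202) = 1/830695906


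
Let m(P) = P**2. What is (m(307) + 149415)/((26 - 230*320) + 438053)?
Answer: 243664/364479 ≈ 0.66853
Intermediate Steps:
(m(307) + 149415)/((26 - 230*320) + 438053) = (307**2 + 149415)/((26 - 230*320) + 438053) = (94249 + 149415)/((26 - 73600) + 438053) = 243664/(-73574 + 438053) = 243664/364479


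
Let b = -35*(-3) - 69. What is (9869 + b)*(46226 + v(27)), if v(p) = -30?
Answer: 457571380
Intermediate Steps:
b = 36 (b = 105 - 69 = 36)
(9869 + b)*(46226 + v(27)) = (9869 + 36)*(46226 - 30) = 9905*46196 = 457571380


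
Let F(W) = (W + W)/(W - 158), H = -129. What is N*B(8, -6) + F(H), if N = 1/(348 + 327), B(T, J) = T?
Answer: 176446/193725 ≈ 0.91081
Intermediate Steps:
N = 1/675 ≈ 0.0014815
F(W) = 2*W/(-158 + W) (F(W) = (2*W)/(-158 + W) = 2*W/(-158 + W))
N*B(8, -6) + F(H) = (1/675)*8 + 2*(-129)/(-158 - 129) = 8/675 + 2*(-129)/(-287) = 8/675 + 2*(-129)*(-1/287) = 8/675 + 258/287 = 176446/193725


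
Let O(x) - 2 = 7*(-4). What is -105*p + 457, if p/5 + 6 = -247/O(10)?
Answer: -2761/2 ≈ -1380.5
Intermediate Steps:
O(x) = -26 (O(x) = 2 + 7*(-4) = 2 - 28 = -26)
p = 35/2 (p = -30 + 5*(-247/(-26)) = -30 + 5*(-247*(-1/26)) = -30 + 5*(19/2) = -30 + 95/2 = 35/2 ≈ 17.500)
-105*p + 457 = -105*35/2 + 457 = -3675/2 + 457 = -2761/2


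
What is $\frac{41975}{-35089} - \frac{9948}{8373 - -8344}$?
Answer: $- \frac{1050761447}{586582813} \approx -1.7913$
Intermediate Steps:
$\frac{41975}{-35089} - \frac{9948}{8373 - -8344} = 41975 \left(- \frac{1}{35089}\right) - \frac{9948}{8373 + 8344} = - \frac{41975}{35089} - \frac{9948}{16717} = - \frac{1050761447}{586582813}$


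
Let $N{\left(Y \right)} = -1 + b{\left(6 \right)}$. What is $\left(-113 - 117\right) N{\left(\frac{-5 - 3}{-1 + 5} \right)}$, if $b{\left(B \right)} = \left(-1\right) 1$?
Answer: $460$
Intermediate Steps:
$b{\left(B \right)} = -1$
$N{\left(Y \right)} = -2$ ($N{\left(Y \right)} = -1 - 1 = -2$)
$\left(-113 - 117\right) N{\left(\frac{-5 - 3}{-1 + 5} \right)} = \left(-113 - 117\right) \left(-2\right) = \left(-230\right) \left(-2\right) = 460$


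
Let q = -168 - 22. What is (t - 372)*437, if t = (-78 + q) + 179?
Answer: -201457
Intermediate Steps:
q = -190
t = -89 (t = (-78 - 190) + 179 = -268 + 179 = -89)
(t - 372)*437 = (-89 - 372)*437 = -461*437 = -201457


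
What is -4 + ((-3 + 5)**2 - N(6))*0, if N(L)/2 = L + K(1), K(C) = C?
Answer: -4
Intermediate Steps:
N(L) = 2 + 2*L (N(L) = 2*(L + 1) = 2*(1 + L) = 2 + 2*L)
-4 + ((-3 + 5)**2 - N(6))*0 = -4 + ((-3 + 5)**2 - (2 + 2*6))*0 = -4 + (2**2 - (2 + 12))*0 = -4 + (4 - 1*14)*0 = -4 + (4 - 14)*0 = -4 - 10*0 = -4 + 0 = -4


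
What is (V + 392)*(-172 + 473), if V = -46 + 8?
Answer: 106554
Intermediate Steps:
V = -38
(V + 392)*(-172 + 473) = (-38 + 392)*(-172 + 473) = 354*301 = 106554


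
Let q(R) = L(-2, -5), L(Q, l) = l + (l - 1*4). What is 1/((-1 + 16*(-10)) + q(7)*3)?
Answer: -1/203 ≈ -0.0049261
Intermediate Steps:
L(Q, l) = -4 + 2*l (L(Q, l) = l + (l - 4) = l + (-4 + l) = -4 + 2*l)
q(R) = -14 (q(R) = -4 + 2*(-5) = -4 - 10 = -14)
1/((-1 + 16*(-10)) + q(7)*3) = 1/((-1 + 16*(-10)) - 14*3) = 1/((-1 - 160) - 42) = 1/(-161 - 42) = 1/(-203) = -1/203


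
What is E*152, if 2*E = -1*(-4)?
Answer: 304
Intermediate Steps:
E = 2 (E = (-1*(-4))/2 = (½)*4 = 2)
E*152 = 2*152 = 304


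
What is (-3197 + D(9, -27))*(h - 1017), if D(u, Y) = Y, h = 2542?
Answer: -4916600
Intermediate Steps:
(-3197 + D(9, -27))*(h - 1017) = (-3197 - 27)*(2542 - 1017) = -3224*1525 = -4916600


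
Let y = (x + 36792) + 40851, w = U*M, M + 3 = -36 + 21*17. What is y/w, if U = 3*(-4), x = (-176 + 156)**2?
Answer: -78043/3816 ≈ -20.452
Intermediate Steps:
x = 400 (x = (-20)**2 = 400)
U = -12
M = 318 (M = -3 + (-36 + 21*17) = -3 + (-36 + 357) = -3 + 321 = 318)
w = -3816 (w = -12*318 = -3816)
y = 78043 (y = (400 + 36792) + 40851 = 37192 + 40851 = 78043)
y/w = 78043/(-3816) = 78043*(-1/3816) = -78043/3816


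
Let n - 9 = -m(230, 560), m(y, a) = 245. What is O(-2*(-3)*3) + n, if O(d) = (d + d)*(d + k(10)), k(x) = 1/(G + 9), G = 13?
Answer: 4550/11 ≈ 413.64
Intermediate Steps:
k(x) = 1/22 (k(x) = 1/(13 + 9) = 1/22)
O(d) = 2*d*(1/22 + d) (O(d) = (d + d)*(d + 1/22) = (2*d)*(1/22 + d) = 2*d*(1/22 + d))
n = -236 (n = 9 - 1*245 = 9 - 245 = -236)
O(-2*(-3)*3) + n = (-2*(-3)*3)*(1 + 22*(-2*(-3)*3))/11 - 236 = (6*3)*(1 + 22*(6*3))/11 - 236 = (1/11)*18*(1 + 22*18) - 236 = (1/11)*18*(1 + 396) - 236 = (1/11)*18*397 - 236 = 7146/11 - 236 = 4550/11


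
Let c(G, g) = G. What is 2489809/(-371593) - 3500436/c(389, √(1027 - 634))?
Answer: -1301706050249/144549677 ≈ -9005.3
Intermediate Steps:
2489809/(-371593) - 3500436/c(389, √(1027 - 634)) = 2489809/(-371593) - 3500436/389 = 2489809*(-1/371593) - 3500436*1/389 = -2489809/371593 - 3500436/389 = -1301706050249/144549677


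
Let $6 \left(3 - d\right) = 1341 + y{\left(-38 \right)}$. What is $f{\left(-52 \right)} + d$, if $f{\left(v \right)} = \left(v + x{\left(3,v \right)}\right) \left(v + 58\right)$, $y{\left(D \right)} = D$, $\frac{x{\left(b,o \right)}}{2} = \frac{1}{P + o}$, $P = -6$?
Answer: $- \frac{91589}{174} \approx -526.37$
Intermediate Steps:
$x{\left(b,o \right)} = \frac{2}{-6 + o}$
$f{\left(v \right)} = \left(58 + v\right) \left(v + \frac{2}{-6 + v}\right)$ ($f{\left(v \right)} = \left(v + \frac{2}{-6 + v}\right) \left(v + 58\right) = \left(v + \frac{2}{-6 + v}\right) \left(58 + v\right) = \left(58 + v\right) \left(v + \frac{2}{-6 + v}\right)$)
$d = - \frac{1285}{6}$ ($d = 3 - \frac{1341 - 38}{6} = 3 - \frac{1303}{6} = - \frac{1285}{6} \approx -214.17$)
$f{\left(-52 \right)} + d = \frac{116 + 2 \left(-52\right) - 52 \left(-6 - 52\right) \left(58 - 52\right)}{-6 - 52} - \frac{1285}{6} = \frac{116 - 104 - \left(-3016\right) 6}{-58} - \frac{1285}{6} = - \frac{116 - 104 + 18096}{58} - \frac{1285}{6} = \left(- \frac{1}{58}\right) 18108 - \frac{1285}{6} = - \frac{9054}{29} - \frac{1285}{6} = - \frac{91589}{174}$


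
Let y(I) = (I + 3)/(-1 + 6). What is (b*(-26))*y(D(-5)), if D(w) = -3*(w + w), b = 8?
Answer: -6864/5 ≈ -1372.8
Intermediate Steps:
D(w) = -6*w
y(I) = 3/5 + I/5 (y(I) = (3 + I)/5 = (3 + I)*(1/5) = 3/5 + I/5)
(b*(-26))*y(D(-5)) = (8*(-26))*(3/5 + (-6*(-5))/5) = -208*(3/5 + (1/5)*30) = -208*(3/5 + 6) = -208*33/5 = -6864/5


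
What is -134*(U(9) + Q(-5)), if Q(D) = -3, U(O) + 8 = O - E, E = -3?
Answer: -134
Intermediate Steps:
U(O) = -5 + O (U(O) = -8 + (O - 1*(-3)) = -8 + (O + 3) = -8 + (3 + O) = -5 + O)
-134*(U(9) + Q(-5)) = -134*((-5 + 9) - 3) = -134*(4 - 3) = -134*1 = -134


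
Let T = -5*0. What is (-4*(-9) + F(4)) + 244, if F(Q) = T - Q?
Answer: 276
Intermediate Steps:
T = 0
F(Q) = -Q (F(Q) = 0 - Q = -Q)
(-4*(-9) + F(4)) + 244 = (-4*(-9) - 1*4) + 244 = (36 - 4) + 244 = 32 + 244 = 276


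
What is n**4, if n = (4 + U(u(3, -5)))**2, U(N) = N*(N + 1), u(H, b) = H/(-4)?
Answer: 191707312997281/4294967296 ≈ 44635.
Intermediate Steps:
u(H, b) = -H/4
U(N) = N*(1 + N)
n = 3721/256 (n = (4 + (-1/4*3)*(1 - 1/4*3))**2 = (4 - 3*(1 - 3/4)/4)**2 = (4 - 3/4*1/4)**2 = (4 - 3/16)**2 = (61/16)**2 = 3721/256 ≈ 14.535)
n**4 = (3721/256)**4 = 191707312997281/4294967296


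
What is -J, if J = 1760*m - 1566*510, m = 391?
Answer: 110500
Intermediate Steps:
J = -110500 (J = 1760*391 - 1566*510 = 688160 - 798660 = -110500)
-J = -1*(-110500) = 110500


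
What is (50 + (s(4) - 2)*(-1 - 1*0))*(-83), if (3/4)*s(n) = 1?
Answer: -12616/3 ≈ -4205.3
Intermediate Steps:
s(n) = 4/3 (s(n) = (4/3)*1 = 4/3)
(50 + (s(4) - 2)*(-1 - 1*0))*(-83) = (50 + (4/3 - 2)*(-1 - 1*0))*(-83) = (50 - 2*(-1 + 0)/3)*(-83) = (50 - 2/3*(-1))*(-83) = (50 + 2/3)*(-83) = (152/3)*(-83) = -12616/3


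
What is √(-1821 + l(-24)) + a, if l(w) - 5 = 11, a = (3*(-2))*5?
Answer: -30 + 19*I*√5 ≈ -30.0 + 42.485*I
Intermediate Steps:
a = -30 (a = -6*5 = -30)
l(w) = 16 (l(w) = 5 + 11 = 16)
√(-1821 + l(-24)) + a = √(-1821 + 16) - 30 = √(-1805) - 30 = 19*I*√5 - 30 = -30 + 19*I*√5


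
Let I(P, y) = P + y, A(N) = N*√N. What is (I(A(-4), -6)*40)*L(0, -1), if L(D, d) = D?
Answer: 0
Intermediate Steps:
A(N) = N^(3/2)
(I(A(-4), -6)*40)*L(0, -1) = (((-4)^(3/2) - 6)*40)*0 = ((-8*I - 6)*40)*0 = ((-6 - 8*I)*40)*0 = (-240 - 320*I)*0 = 0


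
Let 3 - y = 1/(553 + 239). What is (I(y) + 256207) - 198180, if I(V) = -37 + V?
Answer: 45930455/792 ≈ 57993.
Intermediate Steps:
y = 2375/792 (y = 3 - 1/(553 + 239) = 3 - 1/792 = 2375/792 ≈ 2.9987)
(I(y) + 256207) - 198180 = ((-37 + 2375/792) + 256207) - 198180 = (-26929/792 + 256207) - 198180 = 202889015/792 - 198180 = 45930455/792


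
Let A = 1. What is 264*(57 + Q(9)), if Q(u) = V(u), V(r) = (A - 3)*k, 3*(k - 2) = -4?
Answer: 14696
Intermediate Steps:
k = ⅔ (k = 2 + (⅓)*(-4) = 2 - 4/3 = ⅔ ≈ 0.66667)
V(r) = -4/3 (V(r) = (1 - 3)*(⅔) = -2*⅔ = -4/3)
Q(u) = -4/3
264*(57 + Q(9)) = 264*(57 - 4/3) = 264*(167/3) = 14696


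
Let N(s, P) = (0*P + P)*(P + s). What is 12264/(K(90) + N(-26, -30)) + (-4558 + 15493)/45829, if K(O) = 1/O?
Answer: 52237599975/6929390629 ≈ 7.5386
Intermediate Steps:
N(s, P) = P*(P + s) (N(s, P) = (0 + P)*(P + s) = P*(P + s))
12264/(K(90) + N(-26, -30)) + (-4558 + 15493)/45829 = 12264/(1/90 - 30*(-30 - 26)) + (-4558 + 15493)/45829 = 12264/(1/90 - 30*(-56)) + 10935*(1/45829) = 12264/(1/90 + 1680) + 10935/45829 = 12264/(151201/90) + 10935/45829 = 12264*(90/151201) + 10935/45829 = 1103760/151201 + 10935/45829 = 52237599975/6929390629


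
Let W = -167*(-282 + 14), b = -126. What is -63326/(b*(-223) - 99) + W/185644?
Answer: -2625742175/1299461589 ≈ -2.0206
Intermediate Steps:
W = 44756 (W = -167*(-268) = 44756)
-63326/(b*(-223) - 99) + W/185644 = -63326/(-126*(-223) - 99) + 44756/185644 = -63326/(28098 - 99) + 44756*(1/185644) = -63326/27999 + 11189/46411 = -2625742175/1299461589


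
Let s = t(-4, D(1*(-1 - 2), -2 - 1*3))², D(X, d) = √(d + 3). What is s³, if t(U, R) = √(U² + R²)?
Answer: 2744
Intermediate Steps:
D(X, d) = √(3 + d)
t(U, R) = √(R² + U²)
s = 14 (s = (√((√(3 + (-2 - 1*3)))² + (-4)²))² = (√((√(3 + (-2 - 3)))² + 16))² = (√((√(3 - 5))² + 16))² = (√((√(-2))² + 16))² = (√((I*√2)² + 16))² = (√(-2 + 16))² = (√14)² = 14)
s³ = 14³ = 2744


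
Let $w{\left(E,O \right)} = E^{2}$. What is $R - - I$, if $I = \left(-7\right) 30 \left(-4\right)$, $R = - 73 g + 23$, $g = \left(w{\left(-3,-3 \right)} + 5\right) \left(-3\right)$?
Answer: $3929$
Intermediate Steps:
$g = -42$ ($g = \left(\left(-3\right)^{2} + 5\right) \left(-3\right) = \left(9 + 5\right) \left(-3\right) = 14 \left(-3\right) = -42$)
$R = 3089$ ($R = \left(-73\right) \left(-42\right) + 23 = 3066 + 23 = 3089$)
$I = 840$ ($I = \left(-210\right) \left(-4\right) = 840$)
$R - - I = 3089 - \left(-1\right) 840 = 3089 - -840 = 3089 + 840 = 3929$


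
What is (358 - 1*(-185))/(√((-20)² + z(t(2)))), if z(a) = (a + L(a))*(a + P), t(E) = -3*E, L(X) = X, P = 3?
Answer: 543*√109/218 ≈ 26.005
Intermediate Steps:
z(a) = 2*a*(3 + a) (z(a) = (a + a)*(a + 3) = (2*a)*(3 + a) = 2*a*(3 + a))
(358 - 1*(-185))/(√((-20)² + z(t(2)))) = (358 - 1*(-185))/(√((-20)² + 2*(-3*2)*(3 - 3*2))) = (358 + 185)/(√(400 + 2*(-6)*(3 - 6))) = 543/(√(400 + 2*(-6)*(-3))) = 543/(√(400 + 36)) = 543/(√436) = 543/((2*√109)) = 543*(√109/218) = 543*√109/218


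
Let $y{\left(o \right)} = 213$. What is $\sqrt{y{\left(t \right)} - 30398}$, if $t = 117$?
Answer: $i \sqrt{30185} \approx 173.74 i$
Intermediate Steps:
$\sqrt{y{\left(t \right)} - 30398} = \sqrt{213 - 30398} = \sqrt{-30185} = i \sqrt{30185}$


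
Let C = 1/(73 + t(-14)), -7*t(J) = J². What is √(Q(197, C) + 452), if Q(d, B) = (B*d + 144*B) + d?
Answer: √147730/15 ≈ 25.624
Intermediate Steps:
t(J) = -J²/7
C = 1/45 (C = 1/(73 - ⅐*(-14)²) = 1/(73 - ⅐*196) = 1/(73 - 28) = 1/45 ≈ 0.022222)
Q(d, B) = d + 144*B + B*d (Q(d, B) = (144*B + B*d) + d = d + 144*B + B*d)
√(Q(197, C) + 452) = √((197 + 144*(1/45) + (1/45)*197) + 452) = √((197 + 16/5 + 197/45) + 452) = √(9206/45 + 452) = √(29546/45) = √147730/15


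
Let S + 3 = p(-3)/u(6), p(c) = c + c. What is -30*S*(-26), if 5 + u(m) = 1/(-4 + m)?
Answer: -1300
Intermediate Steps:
u(m) = -5 + 1/(-4 + m)
p(c) = 2*c
S = -5/3 (S = -3 + (2*(-3))/(((21 - 5*6)/(-4 + 6))) = -3 - 6*2/(21 - 30) = -3 - 6/((1/2)*(-9)) = -3 - 6/(-9/2) = -3 - 6*(-2/9) = -3 + 4/3 = -5/3 ≈ -1.6667)
-30*S*(-26) = -30*(-5/3)*(-26) = 50*(-26) = -1300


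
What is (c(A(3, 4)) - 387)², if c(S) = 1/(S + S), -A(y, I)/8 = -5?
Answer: 958459681/6400 ≈ 1.4976e+5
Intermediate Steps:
A(y, I) = 40 (A(y, I) = -8*(-5) = 40)
c(S) = 1/(2*S)
(c(A(3, 4)) - 387)² = ((½)/40 - 387)² = ((½)*(1/40) - 387)² = (1/80 - 387)² = (-30959/80)² = 958459681/6400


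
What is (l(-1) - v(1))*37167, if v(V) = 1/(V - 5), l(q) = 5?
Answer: 780507/4 ≈ 1.9513e+5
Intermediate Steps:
v(V) = 1/(-5 + V)
(l(-1) - v(1))*37167 = (5 - 1/(-5 + 1))*37167 = (5 - 1/(-4))*37167 = (5 - 1*(-¼))*37167 = (5 + ¼)*37167 = (21/4)*37167 = 780507/4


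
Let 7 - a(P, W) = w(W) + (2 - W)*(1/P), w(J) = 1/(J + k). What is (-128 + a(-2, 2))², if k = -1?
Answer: 14884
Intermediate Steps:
w(J) = 1/(-1 + J) (w(J) = 1/(J - 1) = 1/(-1 + J))
a(P, W) = 7 - 1/(-1 + W) - (2 - W)/P (a(P, W) = 7 - (1/(-1 + W) + (2 - W)*(1/P)) = 7 - (1/(-1 + W) + (2 - W)/P) = 7 + (-1/(-1 + W) - (2 - W)/P) = 7 - 1/(-1 + W) - (2 - W)/P)
(-128 + a(-2, 2))² = (-128 + (-2*(-8 + 7*2) + (-1 + 2)*(-2 + 2))/((-2)*(-1 + 2)))² = (-128 - ½*(-2*(-8 + 14) + 1*0)/1)² = (-128 - ½*1*(-2*6 + 0))² = (-128 - ½*1*(-12 + 0))² = (-128 - ½*1*(-12))² = (-128 + 6)² = (-122)² = 14884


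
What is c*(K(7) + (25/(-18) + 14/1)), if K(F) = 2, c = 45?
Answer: 1315/2 ≈ 657.50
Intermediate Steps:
c*(K(7) + (25/(-18) + 14/1)) = 45*(2 + (25/(-18) + 14/1)) = 45*(2 + (25*(-1/18) + 14*1)) = 45*(2 + (-25/18 + 14)) = 45*(2 + 227/18) = 45*(263/18) = 1315/2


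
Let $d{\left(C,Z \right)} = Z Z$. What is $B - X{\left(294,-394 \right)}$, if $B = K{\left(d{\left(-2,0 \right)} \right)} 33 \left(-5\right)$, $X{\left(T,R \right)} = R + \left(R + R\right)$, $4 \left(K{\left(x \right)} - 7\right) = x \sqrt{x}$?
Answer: $27$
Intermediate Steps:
$d{\left(C,Z \right)} = Z^{2}$
$K{\left(x \right)} = 7 + \frac{x^{\frac{3}{2}}}{4}$ ($K{\left(x \right)} = 7 + \frac{x \sqrt{x}}{4} = 7 + \frac{x^{\frac{3}{2}}}{4}$)
$X{\left(T,R \right)} = 3 R$ ($X{\left(T,R \right)} = R + 2 R = 3 R$)
$B = -1155$ ($B = \left(7 + \frac{\left(0^{2}\right)^{\frac{3}{2}}}{4}\right) 33 \left(-5\right) = \left(7 + \frac{0^{\frac{3}{2}}}{4}\right) 33 \left(-5\right) = \left(7 + \frac{1}{4} \cdot 0\right) 33 \left(-5\right) = \left(7 + 0\right) 33 \left(-5\right) = 7 \cdot 33 \left(-5\right) = 231 \left(-5\right) = -1155$)
$B - X{\left(294,-394 \right)} = -1155 - 3 \left(-394\right) = -1155 - -1182 = -1155 + 1182 = 27$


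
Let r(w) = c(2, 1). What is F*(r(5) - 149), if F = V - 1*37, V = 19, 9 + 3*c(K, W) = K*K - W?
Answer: 2718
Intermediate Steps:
c(K, W) = -3 - W/3 + K**2/3 (c(K, W) = -3 + (K*K - W)/3 = -3 + (K**2 - W)/3 = -3 + (-W/3 + K**2/3) = -3 - W/3 + K**2/3)
r(w) = -2 (r(w) = -3 - 1/3*1 + (1/3)*2**2 = -3 - 1/3 + (1/3)*4 = -3 - 1/3 + 4/3 = -2)
F = -18 (F = 19 - 1*37 = 19 - 37 = -18)
F*(r(5) - 149) = -18*(-2 - 149) = -18*(-151) = 2718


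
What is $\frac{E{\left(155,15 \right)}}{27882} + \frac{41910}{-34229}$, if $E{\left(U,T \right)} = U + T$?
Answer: $- \frac{581357845}{477186489} \approx -1.2183$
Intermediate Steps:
$E{\left(U,T \right)} = T + U$
$\frac{E{\left(155,15 \right)}}{27882} + \frac{41910}{-34229} = \frac{15 + 155}{27882} + \frac{41910}{-34229} = 170 \cdot \frac{1}{27882} + 41910 \left(- \frac{1}{34229}\right) = \frac{85}{13941} - \frac{41910}{34229} = - \frac{581357845}{477186489}$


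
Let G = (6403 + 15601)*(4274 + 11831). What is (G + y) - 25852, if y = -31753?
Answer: 354316815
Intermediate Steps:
G = 354374420 (G = 22004*16105 = 354374420)
(G + y) - 25852 = (354374420 - 31753) - 25852 = 354342667 - 25852 = 354316815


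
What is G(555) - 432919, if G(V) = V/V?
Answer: -432918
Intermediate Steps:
G(V) = 1
G(555) - 432919 = 1 - 432919 = -432918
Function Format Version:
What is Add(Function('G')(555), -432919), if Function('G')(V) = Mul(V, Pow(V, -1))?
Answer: -432918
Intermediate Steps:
Function('G')(V) = 1
Add(Function('G')(555), -432919) = Add(1, -432919) = -432918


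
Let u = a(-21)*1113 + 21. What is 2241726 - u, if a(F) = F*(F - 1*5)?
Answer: 1634007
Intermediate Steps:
a(F) = F*(-5 + F) (a(F) = F*(F - 5) = F*(-5 + F))
u = 607719 (u = -21*(-5 - 21)*1113 + 21 = -21*(-26)*1113 + 21 = 546*1113 + 21 = 607698 + 21 = 607719)
2241726 - u = 2241726 - 1*607719 = 2241726 - 607719 = 1634007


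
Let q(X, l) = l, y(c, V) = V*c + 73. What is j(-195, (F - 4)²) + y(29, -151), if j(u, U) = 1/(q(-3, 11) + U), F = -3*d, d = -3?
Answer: -155015/36 ≈ -4306.0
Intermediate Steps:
y(c, V) = 73 + V*c
F = 9 (F = -3*(-3) = 9)
j(u, U) = 1/(11 + U)
j(-195, (F - 4)²) + y(29, -151) = 1/(11 + (9 - 4)²) + (73 - 151*29) = 1/(11 + 5²) + (73 - 4379) = 1/(11 + 25) - 4306 = 1/36 - 4306 = -155015/36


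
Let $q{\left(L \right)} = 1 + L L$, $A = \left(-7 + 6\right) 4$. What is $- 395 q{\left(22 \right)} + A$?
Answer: $-191579$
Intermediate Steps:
$A = -4$ ($A = \left(-1\right) 4 = -4$)
$q{\left(L \right)} = 1 + L^{2}$
$- 395 q{\left(22 \right)} + A = - 395 \left(1 + 22^{2}\right) - 4 = - 395 \left(1 + 484\right) - 4 = \left(-395\right) 485 - 4 = -191575 - 4 = -191579$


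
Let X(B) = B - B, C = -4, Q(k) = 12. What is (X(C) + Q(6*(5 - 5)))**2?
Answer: 144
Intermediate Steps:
X(B) = 0
(X(C) + Q(6*(5 - 5)))**2 = (0 + 12)**2 = 12**2 = 144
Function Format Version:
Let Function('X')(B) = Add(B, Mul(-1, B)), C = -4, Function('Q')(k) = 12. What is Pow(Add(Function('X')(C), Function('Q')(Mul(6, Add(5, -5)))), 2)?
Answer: 144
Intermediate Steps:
Function('X')(B) = 0
Pow(Add(Function('X')(C), Function('Q')(Mul(6, Add(5, -5)))), 2) = Pow(Add(0, 12), 2) = Pow(12, 2) = 144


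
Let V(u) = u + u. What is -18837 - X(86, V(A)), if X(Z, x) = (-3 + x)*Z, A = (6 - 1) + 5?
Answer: -20299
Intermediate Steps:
A = 10 (A = 5 + 5 = 10)
V(u) = 2*u
X(Z, x) = Z*(-3 + x)
-18837 - X(86, V(A)) = -18837 - 86*(-3 + 2*10) = -18837 - 86*(-3 + 20) = -18837 - 86*17 = -18837 - 1*1462 = -18837 - 1462 = -20299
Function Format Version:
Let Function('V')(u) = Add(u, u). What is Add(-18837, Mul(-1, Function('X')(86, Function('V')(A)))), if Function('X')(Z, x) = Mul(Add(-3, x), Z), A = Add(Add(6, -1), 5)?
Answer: -20299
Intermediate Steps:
A = 10 (A = Add(5, 5) = 10)
Function('V')(u) = Mul(2, u)
Function('X')(Z, x) = Mul(Z, Add(-3, x))
Add(-18837, Mul(-1, Function('X')(86, Function('V')(A)))) = Add(-18837, Mul(-1, Mul(86, Add(-3, Mul(2, 10))))) = Add(-18837, Mul(-1, Mul(86, Add(-3, 20)))) = Add(-18837, Mul(-1, Mul(86, 17))) = Add(-18837, Mul(-1, 1462)) = Add(-18837, -1462) = -20299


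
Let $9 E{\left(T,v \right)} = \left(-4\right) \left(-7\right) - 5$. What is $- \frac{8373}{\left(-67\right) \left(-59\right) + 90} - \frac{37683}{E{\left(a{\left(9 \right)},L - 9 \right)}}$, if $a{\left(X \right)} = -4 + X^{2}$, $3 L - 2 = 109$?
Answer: $- \frac{1371363900}{92989} \approx -14748.0$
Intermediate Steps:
$L = 37$ ($L = \frac{2}{3} + \frac{1}{3} \cdot 109 = \frac{2}{3} + \frac{109}{3} = 37$)
$E{\left(T,v \right)} = \frac{23}{9}$ ($E{\left(T,v \right)} = \frac{\left(-4\right) \left(-7\right) - 5}{9} = \frac{28 - 5}{9} = \frac{1}{9} \cdot 23 = \frac{23}{9}$)
$- \frac{8373}{\left(-67\right) \left(-59\right) + 90} - \frac{37683}{E{\left(a{\left(9 \right)},L - 9 \right)}} = - \frac{8373}{\left(-67\right) \left(-59\right) + 90} - \frac{37683}{\frac{23}{9}} = - \frac{8373}{3953 + 90} - \frac{339147}{23} = - \frac{8373}{4043} - \frac{339147}{23} = - \frac{1371363900}{92989}$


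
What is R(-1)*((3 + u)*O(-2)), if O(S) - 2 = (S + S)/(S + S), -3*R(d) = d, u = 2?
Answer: 5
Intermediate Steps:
R(d) = -d/3
O(S) = 3 (O(S) = 2 + (S + S)/(S + S) = 2 + (2*S)/((2*S)) = 2 + (2*S)*(1/(2*S)) = 2 + 1 = 3)
R(-1)*((3 + u)*O(-2)) = (-⅓*(-1))*((3 + 2)*3) = (5*3)/3 = (⅓)*15 = 5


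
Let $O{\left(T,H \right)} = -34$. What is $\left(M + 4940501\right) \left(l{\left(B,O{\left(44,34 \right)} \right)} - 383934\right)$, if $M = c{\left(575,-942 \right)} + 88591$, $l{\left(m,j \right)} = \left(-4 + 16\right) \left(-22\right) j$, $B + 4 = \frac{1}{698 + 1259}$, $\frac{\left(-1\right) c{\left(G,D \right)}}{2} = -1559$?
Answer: $-1886867397180$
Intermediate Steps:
$c{\left(G,D \right)} = 3118$ ($c{\left(G,D \right)} = \left(-2\right) \left(-1559\right) = 3118$)
$B = - \frac{7827}{1957}$ ($B = -4 + \frac{1}{698 + 1259} = -4 + \frac{1}{1957} = - \frac{7827}{1957} \approx -3.9995$)
$l{\left(m,j \right)} = - 264 j$ ($l{\left(m,j \right)} = 12 \left(-22\right) j = - 264 j$)
$M = 91709$ ($M = 3118 + 88591 = 91709$)
$\left(M + 4940501\right) \left(l{\left(B,O{\left(44,34 \right)} \right)} - 383934\right) = \left(91709 + 4940501\right) \left(\left(-264\right) \left(-34\right) - 383934\right) = 5032210 \left(8976 - 383934\right) = 5032210 \left(-374958\right) = -1886867397180$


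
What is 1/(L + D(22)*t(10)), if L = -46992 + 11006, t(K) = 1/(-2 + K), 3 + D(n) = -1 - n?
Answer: -4/143957 ≈ -2.7786e-5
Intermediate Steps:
D(n) = -4 - n (D(n) = -3 + (-1 - n) = -4 - n)
L = -35986
1/(L + D(22)*t(10)) = 1/(-35986 + (-4 - 1*22)/(-2 + 10)) = 1/(-35986 + (-4 - 22)/8) = 1/(-35986 - 26*⅛) = 1/(-35986 - 13/4) = 1/(-143957/4) = -4/143957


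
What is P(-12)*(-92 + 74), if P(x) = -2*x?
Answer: -432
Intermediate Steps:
P(-12)*(-92 + 74) = (-2*(-12))*(-92 + 74) = 24*(-18) = -432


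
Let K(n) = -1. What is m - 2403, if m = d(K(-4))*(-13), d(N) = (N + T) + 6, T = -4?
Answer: -2416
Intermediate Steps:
d(N) = 2 + N (d(N) = (N - 4) + 6 = (-4 + N) + 6 = 2 + N)
m = -13 (m = (2 - 1)*(-13) = 1*(-13) = -13)
m - 2403 = -13 - 2403 = -2416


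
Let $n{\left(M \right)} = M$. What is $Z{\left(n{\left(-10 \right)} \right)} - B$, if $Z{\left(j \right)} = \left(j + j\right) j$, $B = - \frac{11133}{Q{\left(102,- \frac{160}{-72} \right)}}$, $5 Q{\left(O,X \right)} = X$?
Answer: $\frac{100997}{4} \approx 25249.0$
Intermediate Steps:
$Q{\left(O,X \right)} = \frac{X}{5}$
$B = - \frac{100197}{4}$ ($B = - \frac{11133}{\frac{1}{5} \left(- \frac{160}{-72}\right)} = - \frac{11133}{\frac{1}{5} \left(\left(-160\right) \left(- \frac{1}{72}\right)\right)} = - \frac{11133}{\frac{1}{5} \cdot \frac{20}{9}} = - \frac{11133}{\frac{4}{9}} = \left(-11133\right) \frac{9}{4} = - \frac{100197}{4} \approx -25049.0$)
$Z{\left(j \right)} = 2 j^{2}$ ($Z{\left(j \right)} = 2 j j = 2 j^{2}$)
$Z{\left(n{\left(-10 \right)} \right)} - B = 2 \left(-10\right)^{2} - - \frac{100197}{4} = 2 \cdot 100 + \frac{100197}{4} = 200 + \frac{100197}{4} = \frac{100997}{4}$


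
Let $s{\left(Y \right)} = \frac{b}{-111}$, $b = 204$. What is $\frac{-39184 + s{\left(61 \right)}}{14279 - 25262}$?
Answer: $\frac{483292}{135457} \approx 3.5679$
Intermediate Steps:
$s{\left(Y \right)} = - \frac{68}{37}$ ($s{\left(Y \right)} = \frac{204}{-111} = 204 \left(- \frac{1}{111}\right) = - \frac{68}{37}$)
$\frac{-39184 + s{\left(61 \right)}}{14279 - 25262} = \frac{-39184 - \frac{68}{37}}{14279 - 25262} = - \frac{1449876}{37 \left(-10983\right)} = \left(- \frac{1449876}{37}\right) \left(- \frac{1}{10983}\right) = \frac{483292}{135457}$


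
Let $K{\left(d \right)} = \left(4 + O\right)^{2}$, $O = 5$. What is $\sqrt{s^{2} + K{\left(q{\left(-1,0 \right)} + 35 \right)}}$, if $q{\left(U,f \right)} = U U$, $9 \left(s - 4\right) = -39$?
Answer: $\frac{\sqrt{730}}{3} \approx 9.0062$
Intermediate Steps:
$s = - \frac{1}{3}$ ($s = 4 + \frac{1}{9} \left(-39\right) = 4 - \frac{13}{3} = - \frac{1}{3} \approx -0.33333$)
$q{\left(U,f \right)} = U^{2}$
$K{\left(d \right)} = 81$ ($K{\left(d \right)} = \left(4 + 5\right)^{2} = 9^{2} = 81$)
$\sqrt{s^{2} + K{\left(q{\left(-1,0 \right)} + 35 \right)}} = \sqrt{\left(- \frac{1}{3}\right)^{2} + 81} = \sqrt{\frac{1}{9} + 81} = \sqrt{\frac{730}{9}} = \frac{\sqrt{730}}{3}$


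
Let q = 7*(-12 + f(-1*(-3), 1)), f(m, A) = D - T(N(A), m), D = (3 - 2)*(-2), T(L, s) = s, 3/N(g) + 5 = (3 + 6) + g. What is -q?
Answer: 119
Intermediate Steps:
N(g) = 3/(4 + g) (N(g) = 3/(-5 + ((3 + 6) + g)) = 3/(-5 + (9 + g)) = 3/(4 + g))
D = -2 (D = 1*(-2) = -2)
f(m, A) = -2 - m
q = -119 (q = 7*(-12 + (-2 - (-1)*(-3))) = 7*(-12 + (-2 - 1*3)) = 7*(-12 + (-2 - 3)) = 7*(-12 - 5) = 7*(-17) = -119)
-q = -1*(-119) = 119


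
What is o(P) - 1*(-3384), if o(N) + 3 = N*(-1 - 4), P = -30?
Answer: 3531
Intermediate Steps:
o(N) = -3 - 5*N (o(N) = -3 + N*(-1 - 4) = -3 + N*(-5) = -3 - 5*N)
o(P) - 1*(-3384) = (-3 - 5*(-30)) - 1*(-3384) = (-3 + 150) + 3384 = 147 + 3384 = 3531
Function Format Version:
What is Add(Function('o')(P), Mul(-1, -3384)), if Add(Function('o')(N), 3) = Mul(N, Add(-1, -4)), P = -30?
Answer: 3531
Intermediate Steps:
Function('o')(N) = Add(-3, Mul(-5, N)) (Function('o')(N) = Add(-3, Mul(N, Add(-1, -4))) = Add(-3, Mul(N, -5)) = Add(-3, Mul(-5, N)))
Add(Function('o')(P), Mul(-1, -3384)) = Add(Add(-3, Mul(-5, -30)), Mul(-1, -3384)) = Add(Add(-3, 150), 3384) = Add(147, 3384) = 3531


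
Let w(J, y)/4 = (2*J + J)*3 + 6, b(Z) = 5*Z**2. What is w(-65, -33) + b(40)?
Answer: 5684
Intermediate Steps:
w(J, y) = 24 + 36*J (w(J, y) = 4*((2*J + J)*3 + 6) = 4*((3*J)*3 + 6) = 4*(9*J + 6) = 4*(6 + 9*J) = 24 + 36*J)
w(-65, -33) + b(40) = (24 + 36*(-65)) + 5*40**2 = (24 - 2340) + 5*1600 = -2316 + 8000 = 5684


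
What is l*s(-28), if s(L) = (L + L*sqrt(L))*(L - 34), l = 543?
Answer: 942648 + 1885296*I*sqrt(7) ≈ 9.4265e+5 + 4.988e+6*I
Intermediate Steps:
s(L) = (-34 + L)*(L + L**(3/2)) (s(L) = (L + L**(3/2))*(-34 + L) = (-34 + L)*(L + L**(3/2)))
l*s(-28) = 543*((-28)**2 + (-28)**(5/2) - 34*(-28) - (-1904)*I*sqrt(7)) = 543*(784 + 1568*I*sqrt(7) + 952 - (-1904)*I*sqrt(7)) = 543*(784 + 1568*I*sqrt(7) + 952 + 1904*I*sqrt(7)) = 543*(1736 + 3472*I*sqrt(7)) = 942648 + 1885296*I*sqrt(7)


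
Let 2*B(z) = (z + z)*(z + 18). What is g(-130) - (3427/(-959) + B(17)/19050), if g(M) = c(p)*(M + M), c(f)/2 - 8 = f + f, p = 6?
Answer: -37986473251/3653790 ≈ -10396.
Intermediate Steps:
B(z) = z*(18 + z) (B(z) = ((z + z)*(z + 18))/2 = ((2*z)*(18 + z))/2 = (2*z*(18 + z))/2 = z*(18 + z))
c(f) = 16 + 4*f (c(f) = 16 + 2*(f + f) = 16 + 2*(2*f) = 16 + 4*f)
g(M) = 80*M (g(M) = (16 + 4*6)*(M + M) = (16 + 24)*(2*M) = 40*(2*M) = 80*M)
g(-130) - (3427/(-959) + B(17)/19050) = 80*(-130) - (3427/(-959) + (17*(18 + 17))/19050) = -10400 - (3427*(-1/959) + (17*35)*(1/19050)) = -10400 - (-3427/959 + 595*(1/19050)) = -10400 - (-3427/959 + 119/3810) = -10400 - 1*(-12942749/3653790) = -10400 + 12942749/3653790 = -37986473251/3653790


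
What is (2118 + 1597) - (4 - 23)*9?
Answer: 3886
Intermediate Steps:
(2118 + 1597) - (4 - 23)*9 = 3715 - (-19)*9 = 3715 - 1*(-171) = 3715 + 171 = 3886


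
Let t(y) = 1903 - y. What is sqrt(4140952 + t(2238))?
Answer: sqrt(4140617) ≈ 2034.9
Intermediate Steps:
sqrt(4140952 + t(2238)) = sqrt(4140952 + (1903 - 1*2238)) = sqrt(4140952 + (1903 - 2238)) = sqrt(4140952 - 335) = sqrt(4140617)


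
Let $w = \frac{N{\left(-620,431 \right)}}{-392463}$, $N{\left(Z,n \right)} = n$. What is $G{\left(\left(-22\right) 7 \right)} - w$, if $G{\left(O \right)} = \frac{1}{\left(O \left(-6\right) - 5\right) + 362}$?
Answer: $\frac{314858}{167581701} \approx 0.0018788$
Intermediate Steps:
$w = - \frac{431}{392463}$ ($w = \frac{431}{-392463} = 431 \left(- \frac{1}{392463}\right) = - \frac{431}{392463} \approx -0.0010982$)
$G{\left(O \right)} = \frac{1}{357 - 6 O}$ ($G{\left(O \right)} = \frac{1}{\left(- 6 O - 5\right) + 362} = \frac{1}{\left(-5 - 6 O\right) + 362} = \frac{1}{357 - 6 O}$)
$G{\left(\left(-22\right) 7 \right)} - w = - \frac{1}{-357 + 6 \left(\left(-22\right) 7\right)} - - \frac{431}{392463} = - \frac{1}{-357 + 6 \left(-154\right)} + \frac{431}{392463} = - \frac{1}{-357 - 924} + \frac{431}{392463} = - \frac{1}{-1281} + \frac{431}{392463} = \left(-1\right) \left(- \frac{1}{1281}\right) + \frac{431}{392463} = \frac{1}{1281} + \frac{431}{392463} = \frac{314858}{167581701}$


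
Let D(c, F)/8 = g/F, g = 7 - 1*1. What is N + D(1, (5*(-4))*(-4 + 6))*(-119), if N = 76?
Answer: 1094/5 ≈ 218.80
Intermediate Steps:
g = 6 (g = 7 - 1 = 6)
D(c, F) = 48/F (D(c, F) = 8*(6/F) = 48/F)
N + D(1, (5*(-4))*(-4 + 6))*(-119) = 76 + (48/(((5*(-4))*(-4 + 6))))*(-119) = 76 + (48/((-20*2)))*(-119) = 76 + (48/(-40))*(-119) = 76 + (48*(-1/40))*(-119) = 76 - 6/5*(-119) = 76 + 714/5 = 1094/5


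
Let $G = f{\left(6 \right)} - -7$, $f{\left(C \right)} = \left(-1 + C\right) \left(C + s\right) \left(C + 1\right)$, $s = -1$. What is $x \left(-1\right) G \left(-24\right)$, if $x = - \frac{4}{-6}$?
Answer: $2912$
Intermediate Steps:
$x = \frac{2}{3}$ ($x = \left(-4\right) \left(- \frac{1}{6}\right) = \frac{2}{3} \approx 0.66667$)
$f{\left(C \right)} = \left(-1 + C\right)^{2} \left(1 + C\right)$ ($f{\left(C \right)} = \left(-1 + C\right) \left(C - 1\right) \left(C + 1\right) = \left(-1 + C\right) \left(-1 + C\right) \left(1 + C\right) = \left(-1 + C\right) \left(1 + C\right) \left(-1 + C\right) = \left(-1 + C\right)^{2} \left(1 + C\right)$)
$G = 182$ ($G = \left(1 + 6^{3} - 6 - 6^{2}\right) - -7 = \left(1 + 216 - 6 - 36\right) + 7 = 175 + 7 = 182$)
$x \left(-1\right) G \left(-24\right) = \frac{2}{3} \left(-1\right) 182 \left(-24\right) = \left(- \frac{2}{3}\right) 182 \left(-24\right) = \left(- \frac{364}{3}\right) \left(-24\right) = 2912$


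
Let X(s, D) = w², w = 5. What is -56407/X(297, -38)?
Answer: -56407/25 ≈ -2256.3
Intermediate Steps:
X(s, D) = 25 (X(s, D) = 5² = 25)
-56407/X(297, -38) = -56407/25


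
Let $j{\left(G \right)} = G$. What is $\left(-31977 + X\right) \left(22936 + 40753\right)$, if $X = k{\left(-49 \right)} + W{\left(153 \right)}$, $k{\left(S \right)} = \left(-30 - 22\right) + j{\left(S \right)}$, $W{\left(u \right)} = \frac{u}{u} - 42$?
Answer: $-2045626991$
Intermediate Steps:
$W{\left(u \right)} = -41$ ($W{\left(u \right)} = 1 - 42 = -41$)
$k{\left(S \right)} = -52 + S$ ($k{\left(S \right)} = \left(-30 - 22\right) + S = -52 + S$)
$X = -142$ ($X = \left(-52 - 49\right) - 41 = -101 - 41 = -142$)
$\left(-31977 + X\right) \left(22936 + 40753\right) = \left(-31977 - 142\right) \left(22936 + 40753\right) = \left(-32119\right) 63689 = -2045626991$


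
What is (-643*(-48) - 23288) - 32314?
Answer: -24738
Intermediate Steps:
(-643*(-48) - 23288) - 32314 = (30864 - 23288) - 32314 = 7576 - 32314 = -24738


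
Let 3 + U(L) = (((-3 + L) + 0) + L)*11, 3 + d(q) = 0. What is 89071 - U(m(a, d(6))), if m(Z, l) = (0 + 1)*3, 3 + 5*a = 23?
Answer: 89041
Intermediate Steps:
a = 4 (a = -⅗ + (⅕)*23 = -⅗ + 23/5 = 4)
d(q) = -3 (d(q) = -3 + 0 = -3)
m(Z, l) = 3 (m(Z, l) = 1*3 = 3)
U(L) = -36 + 22*L (U(L) = -3 + (((-3 + L) + 0) + L)*11 = -3 + ((-3 + L) + L)*11 = -3 + (-3 + 2*L)*11 = -3 + (-33 + 22*L) = -36 + 22*L)
89071 - U(m(a, d(6))) = 89071 - (-36 + 22*3) = 89071 - (-36 + 66) = 89071 - 1*30 = 89071 - 30 = 89041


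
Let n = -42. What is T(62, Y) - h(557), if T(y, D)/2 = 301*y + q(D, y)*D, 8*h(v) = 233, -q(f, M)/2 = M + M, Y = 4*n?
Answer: 964983/8 ≈ 1.2062e+5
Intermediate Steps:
Y = -168 (Y = 4*(-42) = -168)
q(f, M) = -4*M (q(f, M) = -2*(M + M) = -4*M)
h(v) = 233/8 (h(v) = (1/8)*233 = 233/8)
T(y, D) = 602*y - 8*D*y (T(y, D) = 2*(301*y + (-4*y)*D) = 2*(301*y - 4*D*y) = 602*y - 8*D*y)
T(62, Y) - h(557) = 2*62*(301 - 4*(-168)) - 1*233/8 = 2*62*(301 + 672) - 233/8 = 2*62*973 - 233/8 = 120652 - 233/8 = 964983/8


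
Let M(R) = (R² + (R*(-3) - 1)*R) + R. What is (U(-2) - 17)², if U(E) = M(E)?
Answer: 625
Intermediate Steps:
M(R) = R + R² + R*(-1 - 3*R) (M(R) = (R² + (-3*R - 1)*R) + R = (R² + (-1 - 3*R)*R) + R = (R² + R*(-1 - 3*R)) + R = R + R² + R*(-1 - 3*R))
U(E) = -2*E²
(U(-2) - 17)² = (-2*(-2)² - 17)² = (-2*4 - 17)² = (-8 - 17)² = (-25)² = 625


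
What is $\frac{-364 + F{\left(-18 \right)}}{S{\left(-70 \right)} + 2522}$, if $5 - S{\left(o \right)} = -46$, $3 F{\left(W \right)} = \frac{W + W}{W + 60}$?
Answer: $- \frac{2550}{18011} \approx -0.14158$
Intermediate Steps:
$F{\left(W \right)} = \frac{2 W}{3 \left(60 + W\right)}$ ($F{\left(W \right)} = \frac{\left(W + W\right) \frac{1}{W + 60}}{3} = \frac{2 W \frac{1}{60 + W}}{3} = \frac{2 W}{3 \left(60 + W\right)}$)
$S{\left(o \right)} = 51$ ($S{\left(o \right)} = 5 - -46 = 5 + 46 = 51$)
$\frac{-364 + F{\left(-18 \right)}}{S{\left(-70 \right)} + 2522} = \frac{-364 + \frac{2}{3} \left(-18\right) \frac{1}{60 - 18}}{51 + 2522} = \frac{-364 + \frac{2}{3} \left(-18\right) \frac{1}{42}}{2573} = \left(-364 + \frac{2}{3} \left(-18\right) \frac{1}{42}\right) \frac{1}{2573} = \left(-364 - \frac{2}{7}\right) \frac{1}{2573} = \left(- \frac{2550}{7}\right) \frac{1}{2573} = - \frac{2550}{18011}$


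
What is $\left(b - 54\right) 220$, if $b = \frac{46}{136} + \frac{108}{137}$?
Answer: $- \frac{27091295}{2329} \approx -11632.0$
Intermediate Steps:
$b = \frac{10495}{9316}$ ($b = 46 \cdot \frac{1}{136} + 108 \cdot \frac{1}{137} = \frac{23}{68} + \frac{108}{137} = \frac{10495}{9316} \approx 1.1266$)
$\left(b - 54\right) 220 = \left(\frac{10495}{9316} - 54\right) 220 = \left(- \frac{492569}{9316}\right) 220 = - \frac{27091295}{2329}$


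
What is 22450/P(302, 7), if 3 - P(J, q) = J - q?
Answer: -11225/146 ≈ -76.884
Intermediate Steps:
P(J, q) = 3 + q - J (P(J, q) = 3 - (J - q) = 3 + (q - J) = 3 + q - J)
22450/P(302, 7) = 22450/(3 + 7 - 1*302) = 22450/(3 + 7 - 302) = 22450/(-292) = 22450*(-1/292) = -11225/146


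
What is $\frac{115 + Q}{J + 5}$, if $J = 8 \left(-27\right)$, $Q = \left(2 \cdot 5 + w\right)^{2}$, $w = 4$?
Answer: $- \frac{311}{211} \approx -1.4739$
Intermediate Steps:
$Q = 196$ ($Q = \left(2 \cdot 5 + 4\right)^{2} = \left(10 + 4\right)^{2} = 14^{2} = 196$)
$J = -216$
$\frac{115 + Q}{J + 5} = \frac{115 + 196}{-216 + 5} = \frac{311}{-211} = 311 \left(- \frac{1}{211}\right) = - \frac{311}{211}$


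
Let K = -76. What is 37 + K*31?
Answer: -2319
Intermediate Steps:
37 + K*31 = 37 - 76*31 = 37 - 2356 = -2319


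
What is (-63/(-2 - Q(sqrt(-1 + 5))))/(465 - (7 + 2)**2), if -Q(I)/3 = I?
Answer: -21/512 ≈ -0.041016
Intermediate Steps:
Q(I) = -3*I
(-63/(-2 - Q(sqrt(-1 + 5))))/(465 - (7 + 2)**2) = (-63/(-2 - (-3)*sqrt(-1 + 5)))/(465 - (7 + 2)**2) = (-63/(-2 - (-3)*sqrt(4)))/(465 - 1*9**2) = (-63/(-2 - (-3)*2))/(465 - 1*81) = (-63/(-2 - 1*(-6)))/(465 - 81) = -63/(-2 + 6)/384 = -63/4*(1/384) = -63*1/4*(1/384) = -63/4*1/384 = -21/512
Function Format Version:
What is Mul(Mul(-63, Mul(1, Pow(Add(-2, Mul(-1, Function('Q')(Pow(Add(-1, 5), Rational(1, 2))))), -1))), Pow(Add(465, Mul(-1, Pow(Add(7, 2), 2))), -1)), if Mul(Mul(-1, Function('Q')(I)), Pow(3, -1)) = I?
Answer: Rational(-21, 512) ≈ -0.041016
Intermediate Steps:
Function('Q')(I) = Mul(-3, I)
Mul(Mul(-63, Mul(1, Pow(Add(-2, Mul(-1, Function('Q')(Pow(Add(-1, 5), Rational(1, 2))))), -1))), Pow(Add(465, Mul(-1, Pow(Add(7, 2), 2))), -1)) = Mul(Mul(-63, Mul(1, Pow(Add(-2, Mul(-1, Mul(-3, Pow(Add(-1, 5), Rational(1, 2))))), -1))), Pow(Add(465, Mul(-1, Pow(Add(7, 2), 2))), -1)) = Mul(Mul(-63, Mul(1, Pow(Add(-2, Mul(-1, Mul(-3, Pow(4, Rational(1, 2))))), -1))), Pow(Add(465, Mul(-1, Pow(9, 2))), -1)) = Mul(Mul(-63, Mul(1, Pow(Add(-2, Mul(-1, Mul(-3, 2))), -1))), Pow(Add(465, Mul(-1, 81)), -1)) = Mul(Mul(-63, Mul(1, Pow(Add(-2, Mul(-1, -6)), -1))), Pow(Add(465, -81), -1)) = Mul(Mul(-63, Mul(1, Pow(Add(-2, 6), -1))), Pow(384, -1)) = Mul(Mul(-63, Mul(1, Pow(4, -1))), Rational(1, 384)) = Mul(Mul(-63, Mul(1, Rational(1, 4))), Rational(1, 384)) = Mul(Mul(-63, Rational(1, 4)), Rational(1, 384)) = Mul(Rational(-63, 4), Rational(1, 384)) = Rational(-21, 512)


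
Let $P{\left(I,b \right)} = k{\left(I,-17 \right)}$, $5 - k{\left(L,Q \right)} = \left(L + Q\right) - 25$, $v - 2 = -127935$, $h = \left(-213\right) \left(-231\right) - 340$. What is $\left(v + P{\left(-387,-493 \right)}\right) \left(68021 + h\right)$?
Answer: $-14902593116$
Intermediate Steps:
$h = 48863$ ($h = 49203 - 340 = 48863$)
$v = -127933$ ($v = 2 - 127935 = -127933$)
$k{\left(L,Q \right)} = 30 - L - Q$ ($k{\left(L,Q \right)} = 5 - \left(\left(L + Q\right) - 25\right) = 5 - \left(-25 + L + Q\right) = 30 - L - Q$)
$P{\left(I,b \right)} = 47 - I$ ($P{\left(I,b \right)} = 30 - I - -17 = 30 - I + 17 = 47 - I$)
$\left(v + P{\left(-387,-493 \right)}\right) \left(68021 + h\right) = \left(-127933 + \left(47 - -387\right)\right) \left(68021 + 48863\right) = \left(-127933 + \left(47 + 387\right)\right) 116884 = \left(-127933 + 434\right) 116884 = \left(-127499\right) 116884 = -14902593116$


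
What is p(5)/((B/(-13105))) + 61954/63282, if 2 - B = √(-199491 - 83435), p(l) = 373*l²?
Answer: -85828412396/99468757 - 171085775*I*√5774/56586 ≈ -862.87 - 2.2974e+5*I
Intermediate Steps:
B = 2 - 7*I*√5774 (B = 2 - √(-199491 - 83435) = 2 - √(-282926) = 2 - 7*I*√5774 ≈ 2.0 - 531.91*I)
p(5)/((B/(-13105))) + 61954/63282 = (373*5²)/(((2 - 7*I*√5774)/(-13105))) + 61954/63282 = (373*25)/(((2 - 7*I*√5774)*(-1/13105))) + 61954*(1/63282) = 9325/(-2/13105 + 7*I*√5774/13105) + 30977/31641 = 30977/31641 + 9325/(-2/13105 + 7*I*√5774/13105)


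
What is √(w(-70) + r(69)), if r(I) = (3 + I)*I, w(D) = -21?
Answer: √4947 ≈ 70.335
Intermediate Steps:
r(I) = I*(3 + I)
√(w(-70) + r(69)) = √(-21 + 69*(3 + 69)) = √(-21 + 69*72) = √(-21 + 4968) = √4947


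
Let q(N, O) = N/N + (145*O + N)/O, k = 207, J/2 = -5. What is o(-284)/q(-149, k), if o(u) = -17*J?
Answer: 2070/1769 ≈ 1.1702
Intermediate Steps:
J = -10 (J = 2*(-5) = -10)
o(u) = 170 (o(u) = -17*(-10) = 170)
q(N, O) = 1 + (N + 145*O)/O
o(-284)/q(-149, k) = 170/(146 - 149/207) = 170/(30073/207) = 170*(207/30073) = 2070/1769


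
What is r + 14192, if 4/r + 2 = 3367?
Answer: 47756084/3365 ≈ 14192.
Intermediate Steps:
r = 4/3365 (r = 4/(-2 + 3367) = 4/3365 ≈ 0.0011887)
r + 14192 = 4/3365 + 14192 = 47756084/3365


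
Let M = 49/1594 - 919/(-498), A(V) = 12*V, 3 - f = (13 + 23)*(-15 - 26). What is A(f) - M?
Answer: 3521771522/198453 ≈ 17746.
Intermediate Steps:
f = 1479 (f = 3 - (13 + 23)*(-15 - 26) = 3 - 36*(-41) = 3 - 1*(-1476) = 3 + 1476 = 1479)
M = 372322/198453 (M = 49*(1/1594) - 919*(-1/498) = 49/1594 + 919/498 = 372322/198453 ≈ 1.8761)
A(f) - M = 12*1479 - 1*372322/198453 = 17748 - 372322/198453 = 3521771522/198453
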